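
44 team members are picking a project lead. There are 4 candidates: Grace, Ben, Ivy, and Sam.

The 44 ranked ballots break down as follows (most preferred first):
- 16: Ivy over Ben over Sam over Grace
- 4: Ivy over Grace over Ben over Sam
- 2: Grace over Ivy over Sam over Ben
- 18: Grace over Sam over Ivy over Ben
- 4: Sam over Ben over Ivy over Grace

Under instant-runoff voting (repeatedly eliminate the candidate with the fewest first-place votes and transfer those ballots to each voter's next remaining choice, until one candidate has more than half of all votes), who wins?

Ivy

Round 1: Grace 20, Ben 0, Ivy 20, Sam 4. Ben eliminated.
Round 2: Grace 20, Ivy 20, Sam 4. Sam eliminated.
Round 3: Grace 20, Ivy 24. Ivy has a majority (≥23).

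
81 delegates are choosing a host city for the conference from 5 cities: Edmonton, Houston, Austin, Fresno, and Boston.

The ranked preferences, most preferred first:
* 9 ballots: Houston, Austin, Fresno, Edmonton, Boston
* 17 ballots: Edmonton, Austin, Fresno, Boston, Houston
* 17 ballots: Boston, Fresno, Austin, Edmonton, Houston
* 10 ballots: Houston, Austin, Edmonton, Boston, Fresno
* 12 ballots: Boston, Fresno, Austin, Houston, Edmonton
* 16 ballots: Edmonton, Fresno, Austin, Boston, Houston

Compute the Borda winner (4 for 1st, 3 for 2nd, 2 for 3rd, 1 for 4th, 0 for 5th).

Edmonton: 9×1 + 17×4 + 17×1 + 10×2 + 12×0 + 16×4 = 178
Houston: 9×4 + 17×0 + 17×0 + 10×4 + 12×1 + 16×0 = 88
Austin: 9×3 + 17×3 + 17×2 + 10×3 + 12×2 + 16×2 = 198
Fresno: 9×2 + 17×2 + 17×3 + 10×0 + 12×3 + 16×3 = 187
Boston: 9×0 + 17×1 + 17×4 + 10×1 + 12×4 + 16×1 = 159

Austin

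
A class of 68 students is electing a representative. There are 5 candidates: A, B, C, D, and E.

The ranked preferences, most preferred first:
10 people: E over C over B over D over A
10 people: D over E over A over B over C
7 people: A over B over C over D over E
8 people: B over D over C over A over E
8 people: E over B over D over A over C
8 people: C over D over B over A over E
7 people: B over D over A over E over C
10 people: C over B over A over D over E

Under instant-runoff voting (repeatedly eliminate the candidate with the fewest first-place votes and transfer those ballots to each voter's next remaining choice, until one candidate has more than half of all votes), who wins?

Round 1: A 7, B 15, C 18, D 10, E 18. A eliminated.
Round 2: B 22, C 18, D 10, E 18. D eliminated.
Round 3: B 22, C 18, E 28. C eliminated.
Round 4: B 40, E 28. B has a majority (≥35).

B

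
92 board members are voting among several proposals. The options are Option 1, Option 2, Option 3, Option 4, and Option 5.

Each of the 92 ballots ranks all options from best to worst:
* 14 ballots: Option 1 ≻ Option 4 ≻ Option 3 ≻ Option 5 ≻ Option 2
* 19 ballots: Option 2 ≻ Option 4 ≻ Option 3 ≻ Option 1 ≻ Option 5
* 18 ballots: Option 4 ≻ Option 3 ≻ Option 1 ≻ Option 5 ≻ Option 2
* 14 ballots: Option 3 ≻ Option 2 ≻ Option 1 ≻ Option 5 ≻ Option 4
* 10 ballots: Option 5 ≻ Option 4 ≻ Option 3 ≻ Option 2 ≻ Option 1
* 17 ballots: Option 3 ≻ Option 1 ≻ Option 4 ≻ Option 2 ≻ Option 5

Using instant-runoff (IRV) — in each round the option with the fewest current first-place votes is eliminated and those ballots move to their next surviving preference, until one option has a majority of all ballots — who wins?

Option 4

Round 1: Option 1 14, Option 2 19, Option 3 31, Option 4 18, Option 5 10. Option 5 eliminated.
Round 2: Option 1 14, Option 2 19, Option 3 31, Option 4 28. Option 1 eliminated.
Round 3: Option 2 19, Option 3 31, Option 4 42. Option 2 eliminated.
Round 4: Option 3 31, Option 4 61. Option 4 has a majority (≥47).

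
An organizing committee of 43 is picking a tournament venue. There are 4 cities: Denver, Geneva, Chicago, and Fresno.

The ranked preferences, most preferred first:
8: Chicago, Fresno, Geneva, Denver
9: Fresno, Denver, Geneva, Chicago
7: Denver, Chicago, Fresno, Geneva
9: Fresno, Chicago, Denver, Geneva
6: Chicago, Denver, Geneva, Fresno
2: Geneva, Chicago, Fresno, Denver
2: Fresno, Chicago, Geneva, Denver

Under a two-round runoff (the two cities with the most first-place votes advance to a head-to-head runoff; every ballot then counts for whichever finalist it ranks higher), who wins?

Chicago

Round 1 first-place votes: Denver 7, Geneva 2, Chicago 14, Fresno 20. Fresno and Chicago advance.
Runoff: Fresno is ranked above Chicago on 20 ballots, Chicago above Fresno on 23.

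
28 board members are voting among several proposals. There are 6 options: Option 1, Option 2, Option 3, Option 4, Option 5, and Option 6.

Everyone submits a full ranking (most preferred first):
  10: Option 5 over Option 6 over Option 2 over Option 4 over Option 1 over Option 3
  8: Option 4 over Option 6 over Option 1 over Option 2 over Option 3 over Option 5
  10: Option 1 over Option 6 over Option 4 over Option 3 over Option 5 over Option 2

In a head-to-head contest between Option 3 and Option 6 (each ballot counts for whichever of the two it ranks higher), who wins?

Option 6

Option 3 is ranked above Option 6 on 0 ballots; Option 6 above Option 3 on 28.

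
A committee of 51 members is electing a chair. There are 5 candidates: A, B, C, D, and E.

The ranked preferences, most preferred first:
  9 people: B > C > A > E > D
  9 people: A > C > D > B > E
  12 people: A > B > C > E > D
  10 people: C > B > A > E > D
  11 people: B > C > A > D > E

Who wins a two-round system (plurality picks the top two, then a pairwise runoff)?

Round 1 first-place votes: A 21, B 20, C 10, D 0, E 0. A and B advance.
Runoff: A is ranked above B on 21 ballots, B above A on 30.

B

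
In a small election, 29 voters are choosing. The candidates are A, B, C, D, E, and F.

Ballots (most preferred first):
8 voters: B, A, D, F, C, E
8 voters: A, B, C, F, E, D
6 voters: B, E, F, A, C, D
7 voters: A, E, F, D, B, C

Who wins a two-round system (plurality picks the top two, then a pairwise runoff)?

A

Round 1 first-place votes: A 15, B 14, C 0, D 0, E 0, F 0. A and B advance.
Runoff: A is ranked above B on 15 ballots, B above A on 14.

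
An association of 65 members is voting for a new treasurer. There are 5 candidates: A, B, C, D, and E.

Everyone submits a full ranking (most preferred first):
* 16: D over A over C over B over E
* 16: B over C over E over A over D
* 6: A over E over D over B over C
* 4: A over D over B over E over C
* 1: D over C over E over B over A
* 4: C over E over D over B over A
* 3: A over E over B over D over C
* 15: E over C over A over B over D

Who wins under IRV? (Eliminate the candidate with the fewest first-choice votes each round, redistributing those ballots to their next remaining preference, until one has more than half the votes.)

E

Round 1: A 13, B 16, C 4, D 17, E 15. C eliminated.
Round 2: A 13, B 16, D 17, E 19. A eliminated.
Round 3: B 16, D 21, E 28. B eliminated.
Round 4: D 21, E 44. E has a majority (≥33).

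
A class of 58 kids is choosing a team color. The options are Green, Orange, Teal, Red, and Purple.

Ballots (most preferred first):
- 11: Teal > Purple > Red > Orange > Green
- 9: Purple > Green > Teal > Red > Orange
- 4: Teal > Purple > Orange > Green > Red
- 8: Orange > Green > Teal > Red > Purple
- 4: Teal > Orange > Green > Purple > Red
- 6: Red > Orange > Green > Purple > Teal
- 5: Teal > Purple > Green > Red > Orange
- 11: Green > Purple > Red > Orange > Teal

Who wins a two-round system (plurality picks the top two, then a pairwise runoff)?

Round 1 first-place votes: Green 11, Orange 8, Teal 24, Red 6, Purple 9. Teal and Green advance.
Runoff: Teal is ranked above Green on 24 ballots, Green above Teal on 34.

Green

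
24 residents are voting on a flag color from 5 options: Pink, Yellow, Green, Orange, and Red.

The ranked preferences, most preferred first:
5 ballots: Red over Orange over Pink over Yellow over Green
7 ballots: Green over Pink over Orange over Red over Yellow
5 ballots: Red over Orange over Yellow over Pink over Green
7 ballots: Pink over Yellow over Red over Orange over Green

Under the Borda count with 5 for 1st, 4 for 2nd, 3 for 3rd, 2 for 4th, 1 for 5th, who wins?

Pink: 5×3 + 7×4 + 5×2 + 7×5 = 88
Yellow: 5×2 + 7×1 + 5×3 + 7×4 = 60
Green: 5×1 + 7×5 + 5×1 + 7×1 = 52
Orange: 5×4 + 7×3 + 5×4 + 7×2 = 75
Red: 5×5 + 7×2 + 5×5 + 7×3 = 85

Pink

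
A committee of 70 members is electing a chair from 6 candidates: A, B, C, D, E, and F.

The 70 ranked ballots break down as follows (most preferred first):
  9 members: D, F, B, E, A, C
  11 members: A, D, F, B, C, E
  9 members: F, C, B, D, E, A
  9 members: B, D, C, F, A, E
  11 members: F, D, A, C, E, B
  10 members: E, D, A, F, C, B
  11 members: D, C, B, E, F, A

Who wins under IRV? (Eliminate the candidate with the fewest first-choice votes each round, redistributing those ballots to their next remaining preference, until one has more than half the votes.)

D

Round 1: A 11, B 9, C 0, D 20, E 10, F 20. C eliminated.
Round 2: A 11, B 9, D 20, E 10, F 20. B eliminated.
Round 3: A 11, D 29, E 10, F 20. E eliminated.
Round 4: A 11, D 39, F 20. D has a majority (≥36).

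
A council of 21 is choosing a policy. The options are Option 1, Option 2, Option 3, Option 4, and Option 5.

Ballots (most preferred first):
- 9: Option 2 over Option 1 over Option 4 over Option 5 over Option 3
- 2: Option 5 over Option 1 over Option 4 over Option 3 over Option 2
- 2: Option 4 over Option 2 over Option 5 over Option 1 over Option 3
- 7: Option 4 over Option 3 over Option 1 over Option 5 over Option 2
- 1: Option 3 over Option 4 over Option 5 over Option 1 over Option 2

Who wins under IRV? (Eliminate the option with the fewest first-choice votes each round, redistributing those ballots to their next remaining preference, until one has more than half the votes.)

Option 4

Round 1: Option 1 0, Option 2 9, Option 3 1, Option 4 9, Option 5 2. Option 1 eliminated.
Round 2: Option 2 9, Option 3 1, Option 4 9, Option 5 2. Option 3 eliminated.
Round 3: Option 2 9, Option 4 10, Option 5 2. Option 5 eliminated.
Round 4: Option 2 9, Option 4 12. Option 4 has a majority (≥11).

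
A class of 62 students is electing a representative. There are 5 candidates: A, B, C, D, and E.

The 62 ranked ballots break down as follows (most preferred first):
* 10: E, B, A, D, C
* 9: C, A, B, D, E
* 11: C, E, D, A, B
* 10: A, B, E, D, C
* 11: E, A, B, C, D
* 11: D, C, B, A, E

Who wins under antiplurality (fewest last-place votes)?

A

Last-place votes: A 0, B 11, C 20, D 11, E 20.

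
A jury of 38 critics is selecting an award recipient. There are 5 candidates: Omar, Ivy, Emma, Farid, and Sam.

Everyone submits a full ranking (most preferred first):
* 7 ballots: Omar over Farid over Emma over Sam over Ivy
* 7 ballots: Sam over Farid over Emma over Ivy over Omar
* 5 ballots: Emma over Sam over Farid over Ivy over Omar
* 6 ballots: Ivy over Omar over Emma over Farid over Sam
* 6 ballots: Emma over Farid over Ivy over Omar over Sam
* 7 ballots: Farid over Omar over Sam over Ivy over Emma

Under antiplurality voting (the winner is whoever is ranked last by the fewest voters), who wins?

Farid

Last-place votes: Omar 12, Ivy 7, Emma 7, Farid 0, Sam 12.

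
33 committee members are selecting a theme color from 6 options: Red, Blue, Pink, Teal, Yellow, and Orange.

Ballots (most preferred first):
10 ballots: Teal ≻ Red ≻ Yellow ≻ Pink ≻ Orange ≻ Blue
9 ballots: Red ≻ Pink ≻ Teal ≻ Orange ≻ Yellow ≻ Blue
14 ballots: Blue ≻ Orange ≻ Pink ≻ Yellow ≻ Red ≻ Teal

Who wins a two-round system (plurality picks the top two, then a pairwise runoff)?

Teal

Round 1 first-place votes: Red 9, Blue 14, Pink 0, Teal 10, Yellow 0, Orange 0. Blue and Teal advance.
Runoff: Blue is ranked above Teal on 14 ballots, Teal above Blue on 19.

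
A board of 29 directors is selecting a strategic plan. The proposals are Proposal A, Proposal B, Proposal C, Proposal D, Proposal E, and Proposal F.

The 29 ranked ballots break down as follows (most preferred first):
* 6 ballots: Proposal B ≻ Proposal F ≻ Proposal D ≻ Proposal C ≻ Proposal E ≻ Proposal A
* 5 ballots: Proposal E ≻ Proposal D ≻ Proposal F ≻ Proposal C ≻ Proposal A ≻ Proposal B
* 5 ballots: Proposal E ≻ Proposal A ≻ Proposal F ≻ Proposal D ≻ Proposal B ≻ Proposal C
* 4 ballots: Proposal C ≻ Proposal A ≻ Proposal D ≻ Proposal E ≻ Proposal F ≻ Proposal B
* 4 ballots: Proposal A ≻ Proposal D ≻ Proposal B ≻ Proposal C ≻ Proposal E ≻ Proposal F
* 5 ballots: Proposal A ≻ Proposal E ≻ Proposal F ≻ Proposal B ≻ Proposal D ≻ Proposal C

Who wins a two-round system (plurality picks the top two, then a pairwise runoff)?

Round 1 first-place votes: Proposal A 9, Proposal B 6, Proposal C 4, Proposal D 0, Proposal E 10, Proposal F 0. Proposal E and Proposal A advance.
Runoff: Proposal E is ranked above Proposal A on 16 ballots, Proposal A above Proposal E on 13.

Proposal E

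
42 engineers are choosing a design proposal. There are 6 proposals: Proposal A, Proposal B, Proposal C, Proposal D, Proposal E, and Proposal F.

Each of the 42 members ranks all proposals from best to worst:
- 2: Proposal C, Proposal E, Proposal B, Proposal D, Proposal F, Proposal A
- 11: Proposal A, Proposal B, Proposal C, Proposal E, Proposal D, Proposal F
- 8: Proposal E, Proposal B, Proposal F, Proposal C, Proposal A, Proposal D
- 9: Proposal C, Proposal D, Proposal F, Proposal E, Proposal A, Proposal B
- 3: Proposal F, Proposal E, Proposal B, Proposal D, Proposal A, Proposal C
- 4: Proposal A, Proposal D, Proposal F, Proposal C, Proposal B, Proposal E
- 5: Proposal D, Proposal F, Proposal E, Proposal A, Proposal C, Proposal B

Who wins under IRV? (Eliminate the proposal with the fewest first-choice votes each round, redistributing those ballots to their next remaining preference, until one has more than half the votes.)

Round 1: Proposal A 15, Proposal B 0, Proposal C 11, Proposal D 5, Proposal E 8, Proposal F 3. Proposal B eliminated.
Round 2: Proposal A 15, Proposal C 11, Proposal D 5, Proposal E 8, Proposal F 3. Proposal F eliminated.
Round 3: Proposal A 15, Proposal C 11, Proposal D 5, Proposal E 11. Proposal D eliminated.
Round 4: Proposal A 15, Proposal C 11, Proposal E 16. Proposal C eliminated.
Round 5: Proposal A 15, Proposal E 27. Proposal E has a majority (≥22).

Proposal E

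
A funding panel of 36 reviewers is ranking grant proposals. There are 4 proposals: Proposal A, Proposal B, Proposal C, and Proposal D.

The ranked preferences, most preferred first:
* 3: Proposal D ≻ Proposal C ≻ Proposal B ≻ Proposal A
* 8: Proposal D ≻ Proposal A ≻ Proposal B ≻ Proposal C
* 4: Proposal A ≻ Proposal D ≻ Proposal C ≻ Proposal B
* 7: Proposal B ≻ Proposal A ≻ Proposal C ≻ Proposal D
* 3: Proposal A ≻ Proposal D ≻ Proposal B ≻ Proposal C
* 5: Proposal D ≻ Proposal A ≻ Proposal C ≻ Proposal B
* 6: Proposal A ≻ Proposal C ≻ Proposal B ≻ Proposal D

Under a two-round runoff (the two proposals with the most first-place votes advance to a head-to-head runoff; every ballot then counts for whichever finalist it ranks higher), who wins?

Proposal A

Round 1 first-place votes: Proposal A 13, Proposal B 7, Proposal C 0, Proposal D 16. Proposal D and Proposal A advance.
Runoff: Proposal D is ranked above Proposal A on 16 ballots, Proposal A above Proposal D on 20.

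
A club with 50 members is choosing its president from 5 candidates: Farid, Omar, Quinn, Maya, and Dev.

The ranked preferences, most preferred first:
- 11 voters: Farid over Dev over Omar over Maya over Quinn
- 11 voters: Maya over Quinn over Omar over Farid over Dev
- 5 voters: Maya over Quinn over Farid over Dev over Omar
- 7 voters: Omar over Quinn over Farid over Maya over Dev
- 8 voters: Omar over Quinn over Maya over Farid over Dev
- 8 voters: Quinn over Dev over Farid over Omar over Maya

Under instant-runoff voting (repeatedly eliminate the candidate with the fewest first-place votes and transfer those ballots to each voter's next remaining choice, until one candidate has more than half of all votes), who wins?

Farid

Round 1: Farid 11, Omar 15, Quinn 8, Maya 16, Dev 0. Dev eliminated.
Round 2: Farid 11, Omar 15, Quinn 8, Maya 16. Quinn eliminated.
Round 3: Farid 19, Omar 15, Maya 16. Omar eliminated.
Round 4: Farid 26, Maya 24. Farid has a majority (≥26).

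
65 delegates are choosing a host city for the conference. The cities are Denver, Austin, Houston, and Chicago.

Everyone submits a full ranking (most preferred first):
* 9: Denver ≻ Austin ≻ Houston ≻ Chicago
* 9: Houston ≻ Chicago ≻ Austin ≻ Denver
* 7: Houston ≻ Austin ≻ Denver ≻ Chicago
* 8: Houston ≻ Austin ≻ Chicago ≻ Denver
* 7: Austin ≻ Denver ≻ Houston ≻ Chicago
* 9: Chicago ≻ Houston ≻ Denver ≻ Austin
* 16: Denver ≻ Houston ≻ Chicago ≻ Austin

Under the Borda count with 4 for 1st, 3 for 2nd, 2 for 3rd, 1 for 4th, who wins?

Houston

Denver: 9×4 + 9×1 + 7×2 + 8×1 + 7×3 + 9×2 + 16×4 = 170
Austin: 9×3 + 9×2 + 7×3 + 8×3 + 7×4 + 9×1 + 16×1 = 143
Houston: 9×2 + 9×4 + 7×4 + 8×4 + 7×2 + 9×3 + 16×3 = 203
Chicago: 9×1 + 9×3 + 7×1 + 8×2 + 7×1 + 9×4 + 16×2 = 134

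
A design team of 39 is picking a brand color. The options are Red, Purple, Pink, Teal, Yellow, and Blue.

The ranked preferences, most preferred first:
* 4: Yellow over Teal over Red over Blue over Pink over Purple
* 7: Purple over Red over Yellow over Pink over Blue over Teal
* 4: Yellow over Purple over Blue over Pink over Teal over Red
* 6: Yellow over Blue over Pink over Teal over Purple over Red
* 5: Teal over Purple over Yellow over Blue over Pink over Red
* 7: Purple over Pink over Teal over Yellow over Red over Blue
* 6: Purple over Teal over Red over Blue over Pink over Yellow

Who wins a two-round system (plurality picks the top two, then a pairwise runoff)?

Round 1 first-place votes: Red 0, Purple 20, Pink 0, Teal 5, Yellow 14, Blue 0. Purple and Yellow advance.
Runoff: Purple is ranked above Yellow on 25 ballots, Yellow above Purple on 14.

Purple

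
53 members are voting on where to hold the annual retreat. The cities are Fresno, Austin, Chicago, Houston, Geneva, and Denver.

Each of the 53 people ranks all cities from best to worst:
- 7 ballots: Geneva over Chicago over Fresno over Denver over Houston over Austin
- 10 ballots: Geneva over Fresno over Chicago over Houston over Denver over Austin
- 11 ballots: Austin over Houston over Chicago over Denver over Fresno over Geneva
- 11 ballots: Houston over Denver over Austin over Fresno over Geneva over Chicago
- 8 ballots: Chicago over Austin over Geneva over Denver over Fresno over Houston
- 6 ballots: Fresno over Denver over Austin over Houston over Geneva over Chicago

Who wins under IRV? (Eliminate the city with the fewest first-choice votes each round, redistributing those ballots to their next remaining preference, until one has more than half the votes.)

Round 1: Fresno 6, Austin 11, Chicago 8, Houston 11, Geneva 17, Denver 0. Denver eliminated.
Round 2: Fresno 6, Austin 11, Chicago 8, Houston 11, Geneva 17. Fresno eliminated.
Round 3: Austin 17, Chicago 8, Houston 11, Geneva 17. Chicago eliminated.
Round 4: Austin 25, Houston 11, Geneva 17. Houston eliminated.
Round 5: Austin 36, Geneva 17. Austin has a majority (≥27).

Austin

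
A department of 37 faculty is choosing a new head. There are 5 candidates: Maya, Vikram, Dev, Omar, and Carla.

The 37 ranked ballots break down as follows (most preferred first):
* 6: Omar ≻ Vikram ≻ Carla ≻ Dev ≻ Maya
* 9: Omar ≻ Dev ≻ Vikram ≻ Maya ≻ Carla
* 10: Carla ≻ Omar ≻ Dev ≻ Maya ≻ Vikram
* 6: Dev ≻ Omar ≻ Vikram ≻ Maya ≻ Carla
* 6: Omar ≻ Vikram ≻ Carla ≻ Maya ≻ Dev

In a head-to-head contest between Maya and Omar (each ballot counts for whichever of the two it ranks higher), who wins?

Maya is ranked above Omar on 0 ballots; Omar above Maya on 37.

Omar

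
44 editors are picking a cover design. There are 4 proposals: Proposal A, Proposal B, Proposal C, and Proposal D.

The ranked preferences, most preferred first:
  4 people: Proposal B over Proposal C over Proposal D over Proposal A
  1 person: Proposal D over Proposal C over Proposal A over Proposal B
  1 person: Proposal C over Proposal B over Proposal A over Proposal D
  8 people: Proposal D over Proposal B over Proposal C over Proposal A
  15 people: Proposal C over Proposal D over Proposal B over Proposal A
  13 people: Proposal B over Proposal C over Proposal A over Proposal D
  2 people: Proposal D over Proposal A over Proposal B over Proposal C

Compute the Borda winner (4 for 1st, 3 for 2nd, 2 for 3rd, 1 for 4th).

Proposal C

Proposal A: 4×1 + 1×2 + 1×2 + 8×1 + 15×1 + 13×2 + 2×3 = 63
Proposal B: 4×4 + 1×1 + 1×3 + 8×3 + 15×2 + 13×4 + 2×2 = 130
Proposal C: 4×3 + 1×3 + 1×4 + 8×2 + 15×4 + 13×3 + 2×1 = 136
Proposal D: 4×2 + 1×4 + 1×1 + 8×4 + 15×3 + 13×1 + 2×4 = 111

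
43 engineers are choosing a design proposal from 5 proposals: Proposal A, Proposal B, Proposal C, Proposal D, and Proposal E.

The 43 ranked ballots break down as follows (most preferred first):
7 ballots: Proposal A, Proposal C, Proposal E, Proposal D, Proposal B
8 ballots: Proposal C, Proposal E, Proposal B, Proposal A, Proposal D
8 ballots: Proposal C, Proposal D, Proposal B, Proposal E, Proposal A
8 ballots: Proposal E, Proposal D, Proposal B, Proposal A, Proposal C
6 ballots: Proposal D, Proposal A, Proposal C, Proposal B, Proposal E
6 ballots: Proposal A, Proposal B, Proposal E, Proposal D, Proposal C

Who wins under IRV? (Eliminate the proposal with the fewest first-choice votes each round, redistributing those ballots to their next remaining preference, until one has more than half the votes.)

Proposal A

Round 1: Proposal A 13, Proposal B 0, Proposal C 16, Proposal D 6, Proposal E 8. Proposal B eliminated.
Round 2: Proposal A 13, Proposal C 16, Proposal D 6, Proposal E 8. Proposal D eliminated.
Round 3: Proposal A 19, Proposal C 16, Proposal E 8. Proposal E eliminated.
Round 4: Proposal A 27, Proposal C 16. Proposal A has a majority (≥22).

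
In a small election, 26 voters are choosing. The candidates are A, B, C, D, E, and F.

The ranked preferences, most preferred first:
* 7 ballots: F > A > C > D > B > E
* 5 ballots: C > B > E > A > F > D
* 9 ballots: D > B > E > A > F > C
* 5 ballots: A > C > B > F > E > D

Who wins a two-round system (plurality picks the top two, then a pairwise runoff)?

F

Round 1 first-place votes: A 5, B 0, C 5, D 9, E 0, F 7. D and F advance.
Runoff: D is ranked above F on 9 ballots, F above D on 17.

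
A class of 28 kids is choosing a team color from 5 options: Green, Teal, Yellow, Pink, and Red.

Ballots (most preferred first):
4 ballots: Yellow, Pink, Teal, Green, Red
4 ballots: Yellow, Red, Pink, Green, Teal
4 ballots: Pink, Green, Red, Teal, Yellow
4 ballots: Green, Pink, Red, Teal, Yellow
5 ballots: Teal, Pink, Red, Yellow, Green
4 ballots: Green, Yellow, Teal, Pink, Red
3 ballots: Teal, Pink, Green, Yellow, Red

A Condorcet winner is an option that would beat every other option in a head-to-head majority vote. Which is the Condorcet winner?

Pink

Pink vs Green: 20–8
Pink vs Teal: 16–12
Pink vs Yellow: 16–12
Pink vs Red: 24–4
Pink beats every other option.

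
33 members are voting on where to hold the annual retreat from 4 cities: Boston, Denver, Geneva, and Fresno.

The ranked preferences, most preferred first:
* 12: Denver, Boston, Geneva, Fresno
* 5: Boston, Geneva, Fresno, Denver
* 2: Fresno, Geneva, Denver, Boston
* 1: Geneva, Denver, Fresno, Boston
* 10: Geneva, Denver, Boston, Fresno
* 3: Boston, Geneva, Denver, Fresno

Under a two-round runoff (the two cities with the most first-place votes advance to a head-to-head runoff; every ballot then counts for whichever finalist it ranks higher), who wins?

Round 1 first-place votes: Boston 8, Denver 12, Geneva 11, Fresno 2. Denver and Geneva advance.
Runoff: Denver is ranked above Geneva on 12 ballots, Geneva above Denver on 21.

Geneva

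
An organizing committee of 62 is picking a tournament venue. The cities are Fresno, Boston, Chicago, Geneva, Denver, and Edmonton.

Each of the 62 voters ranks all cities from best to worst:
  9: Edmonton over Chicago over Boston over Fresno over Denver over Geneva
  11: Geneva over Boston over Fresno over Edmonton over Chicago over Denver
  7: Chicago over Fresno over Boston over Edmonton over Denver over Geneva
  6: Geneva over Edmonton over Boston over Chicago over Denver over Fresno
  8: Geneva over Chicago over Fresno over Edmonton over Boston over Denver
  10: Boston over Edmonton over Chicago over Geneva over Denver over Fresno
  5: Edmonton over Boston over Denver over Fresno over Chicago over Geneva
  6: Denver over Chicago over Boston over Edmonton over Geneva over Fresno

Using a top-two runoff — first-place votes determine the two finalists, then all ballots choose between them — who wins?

Edmonton

Round 1 first-place votes: Fresno 0, Boston 10, Chicago 7, Geneva 25, Denver 6, Edmonton 14. Geneva and Edmonton advance.
Runoff: Geneva is ranked above Edmonton on 25 ballots, Edmonton above Geneva on 37.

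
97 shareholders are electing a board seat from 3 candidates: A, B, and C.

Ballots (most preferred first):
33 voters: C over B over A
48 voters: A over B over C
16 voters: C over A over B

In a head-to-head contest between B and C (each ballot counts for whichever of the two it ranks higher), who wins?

C

B is ranked above C on 48 ballots; C above B on 49.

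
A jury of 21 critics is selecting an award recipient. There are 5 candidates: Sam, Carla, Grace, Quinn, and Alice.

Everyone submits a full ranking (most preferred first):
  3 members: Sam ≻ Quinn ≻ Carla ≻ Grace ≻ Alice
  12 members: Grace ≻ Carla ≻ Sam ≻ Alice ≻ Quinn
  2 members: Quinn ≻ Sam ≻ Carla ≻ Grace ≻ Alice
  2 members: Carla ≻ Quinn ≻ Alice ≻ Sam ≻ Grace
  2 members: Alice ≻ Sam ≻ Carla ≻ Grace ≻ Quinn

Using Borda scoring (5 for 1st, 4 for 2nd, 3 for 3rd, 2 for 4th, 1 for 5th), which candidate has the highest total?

Sam: 3×5 + 12×3 + 2×4 + 2×2 + 2×4 = 71
Carla: 3×3 + 12×4 + 2×3 + 2×5 + 2×3 = 79
Grace: 3×2 + 12×5 + 2×2 + 2×1 + 2×2 = 76
Quinn: 3×4 + 12×1 + 2×5 + 2×4 + 2×1 = 44
Alice: 3×1 + 12×2 + 2×1 + 2×3 + 2×5 = 45

Carla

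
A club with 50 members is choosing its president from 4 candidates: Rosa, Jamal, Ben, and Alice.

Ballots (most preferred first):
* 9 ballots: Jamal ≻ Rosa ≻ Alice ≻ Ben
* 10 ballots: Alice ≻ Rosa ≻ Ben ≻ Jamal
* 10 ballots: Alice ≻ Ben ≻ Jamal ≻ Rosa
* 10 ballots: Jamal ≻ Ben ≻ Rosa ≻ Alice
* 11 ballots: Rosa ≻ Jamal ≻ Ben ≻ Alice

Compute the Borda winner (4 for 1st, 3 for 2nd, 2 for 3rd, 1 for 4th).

Rosa: 9×3 + 10×3 + 10×1 + 10×2 + 11×4 = 131
Jamal: 9×4 + 10×1 + 10×2 + 10×4 + 11×3 = 139
Ben: 9×1 + 10×2 + 10×3 + 10×3 + 11×2 = 111
Alice: 9×2 + 10×4 + 10×4 + 10×1 + 11×1 = 119

Jamal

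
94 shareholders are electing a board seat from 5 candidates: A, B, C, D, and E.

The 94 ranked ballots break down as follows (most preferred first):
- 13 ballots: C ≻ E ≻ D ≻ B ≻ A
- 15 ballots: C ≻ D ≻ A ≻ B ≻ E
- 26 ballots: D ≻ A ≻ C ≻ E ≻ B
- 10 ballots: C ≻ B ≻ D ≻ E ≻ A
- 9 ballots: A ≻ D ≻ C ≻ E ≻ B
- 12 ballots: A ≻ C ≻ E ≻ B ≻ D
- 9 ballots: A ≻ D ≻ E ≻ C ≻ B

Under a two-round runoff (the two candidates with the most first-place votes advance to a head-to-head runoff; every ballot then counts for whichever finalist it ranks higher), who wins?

Round 1 first-place votes: A 30, B 0, C 38, D 26, E 0. C and A advance.
Runoff: C is ranked above A on 38 ballots, A above C on 56.

A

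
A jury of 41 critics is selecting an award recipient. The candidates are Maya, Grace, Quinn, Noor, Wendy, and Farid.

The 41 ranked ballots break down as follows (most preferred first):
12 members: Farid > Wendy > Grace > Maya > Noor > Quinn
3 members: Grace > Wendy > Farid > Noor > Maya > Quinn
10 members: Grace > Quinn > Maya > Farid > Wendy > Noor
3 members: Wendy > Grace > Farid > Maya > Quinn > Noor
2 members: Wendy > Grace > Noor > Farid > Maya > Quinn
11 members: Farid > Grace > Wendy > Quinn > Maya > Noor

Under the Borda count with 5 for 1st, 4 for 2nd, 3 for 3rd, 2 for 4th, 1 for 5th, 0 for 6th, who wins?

Grace

Maya: 12×2 + 3×1 + 10×3 + 3×2 + 2×1 + 11×1 = 76
Grace: 12×3 + 3×5 + 10×5 + 3×4 + 2×4 + 11×4 = 165
Quinn: 12×0 + 3×0 + 10×4 + 3×1 + 2×0 + 11×2 = 65
Noor: 12×1 + 3×2 + 10×0 + 3×0 + 2×3 + 11×0 = 24
Wendy: 12×4 + 3×4 + 10×1 + 3×5 + 2×5 + 11×3 = 128
Farid: 12×5 + 3×3 + 10×2 + 3×3 + 2×2 + 11×5 = 157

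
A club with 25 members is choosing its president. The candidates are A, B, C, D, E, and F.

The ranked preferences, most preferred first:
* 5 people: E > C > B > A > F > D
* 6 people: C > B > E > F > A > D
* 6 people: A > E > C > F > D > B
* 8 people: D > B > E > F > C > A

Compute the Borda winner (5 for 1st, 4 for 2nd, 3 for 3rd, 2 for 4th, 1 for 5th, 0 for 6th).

E

A: 5×2 + 6×1 + 6×5 + 8×0 = 46
B: 5×3 + 6×4 + 6×0 + 8×4 = 71
C: 5×4 + 6×5 + 6×3 + 8×1 = 76
D: 5×0 + 6×0 + 6×1 + 8×5 = 46
E: 5×5 + 6×3 + 6×4 + 8×3 = 91
F: 5×1 + 6×2 + 6×2 + 8×2 = 45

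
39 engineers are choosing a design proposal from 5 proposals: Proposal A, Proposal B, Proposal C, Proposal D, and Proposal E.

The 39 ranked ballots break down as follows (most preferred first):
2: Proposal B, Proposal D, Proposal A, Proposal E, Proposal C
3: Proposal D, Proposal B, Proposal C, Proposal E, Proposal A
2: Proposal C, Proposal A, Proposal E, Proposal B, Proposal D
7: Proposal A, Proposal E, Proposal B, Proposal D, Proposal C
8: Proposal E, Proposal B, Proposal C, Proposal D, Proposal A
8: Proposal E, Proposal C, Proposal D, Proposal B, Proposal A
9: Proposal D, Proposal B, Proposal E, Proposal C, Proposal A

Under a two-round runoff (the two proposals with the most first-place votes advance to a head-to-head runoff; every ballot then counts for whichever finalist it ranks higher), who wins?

Round 1 first-place votes: Proposal A 7, Proposal B 2, Proposal C 2, Proposal D 12, Proposal E 16. Proposal E and Proposal D advance.
Runoff: Proposal E is ranked above Proposal D on 25 ballots, Proposal D above Proposal E on 14.

Proposal E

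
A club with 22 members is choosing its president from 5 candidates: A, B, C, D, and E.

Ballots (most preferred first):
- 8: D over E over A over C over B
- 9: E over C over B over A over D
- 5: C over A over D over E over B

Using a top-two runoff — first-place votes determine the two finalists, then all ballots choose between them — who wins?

D

Round 1 first-place votes: A 0, B 0, C 5, D 8, E 9. E and D advance.
Runoff: E is ranked above D on 9 ballots, D above E on 13.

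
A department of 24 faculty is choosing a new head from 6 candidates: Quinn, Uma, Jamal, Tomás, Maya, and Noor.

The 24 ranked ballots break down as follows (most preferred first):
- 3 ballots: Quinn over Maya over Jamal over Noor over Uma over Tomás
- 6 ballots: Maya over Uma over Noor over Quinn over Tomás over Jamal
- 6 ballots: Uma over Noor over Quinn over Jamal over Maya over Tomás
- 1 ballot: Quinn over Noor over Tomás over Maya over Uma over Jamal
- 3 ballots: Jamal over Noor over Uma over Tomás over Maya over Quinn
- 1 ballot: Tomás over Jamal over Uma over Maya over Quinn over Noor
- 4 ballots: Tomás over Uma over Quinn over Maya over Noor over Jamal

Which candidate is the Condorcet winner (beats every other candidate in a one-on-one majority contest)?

Uma vs Quinn: 20–4
Uma vs Jamal: 17–7
Uma vs Tomás: 18–6
Uma vs Maya: 14–10
Uma vs Noor: 17–7
Uma beats every other candidate.

Uma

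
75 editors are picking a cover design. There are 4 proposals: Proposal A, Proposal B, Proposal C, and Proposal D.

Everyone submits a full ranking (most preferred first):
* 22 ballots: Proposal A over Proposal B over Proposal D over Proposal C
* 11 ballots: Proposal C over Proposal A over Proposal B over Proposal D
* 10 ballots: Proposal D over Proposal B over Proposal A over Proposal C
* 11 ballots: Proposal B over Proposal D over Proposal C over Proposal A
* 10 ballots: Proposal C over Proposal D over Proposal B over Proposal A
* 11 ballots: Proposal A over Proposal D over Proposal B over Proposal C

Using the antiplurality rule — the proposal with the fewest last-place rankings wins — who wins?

Proposal B

Last-place votes: Proposal A 21, Proposal B 0, Proposal C 43, Proposal D 11.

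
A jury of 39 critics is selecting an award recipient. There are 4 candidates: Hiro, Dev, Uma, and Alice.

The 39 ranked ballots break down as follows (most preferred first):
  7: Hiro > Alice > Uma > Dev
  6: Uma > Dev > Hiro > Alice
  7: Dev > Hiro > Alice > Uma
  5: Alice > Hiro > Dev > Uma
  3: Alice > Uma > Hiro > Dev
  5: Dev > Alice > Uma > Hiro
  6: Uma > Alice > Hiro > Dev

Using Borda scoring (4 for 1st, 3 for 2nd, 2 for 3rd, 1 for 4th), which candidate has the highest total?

Alice

Hiro: 7×4 + 6×2 + 7×3 + 5×3 + 3×2 + 5×1 + 6×2 = 99
Dev: 7×1 + 6×3 + 7×4 + 5×2 + 3×1 + 5×4 + 6×1 = 92
Uma: 7×2 + 6×4 + 7×1 + 5×1 + 3×3 + 5×2 + 6×4 = 93
Alice: 7×3 + 6×1 + 7×2 + 5×4 + 3×4 + 5×3 + 6×3 = 106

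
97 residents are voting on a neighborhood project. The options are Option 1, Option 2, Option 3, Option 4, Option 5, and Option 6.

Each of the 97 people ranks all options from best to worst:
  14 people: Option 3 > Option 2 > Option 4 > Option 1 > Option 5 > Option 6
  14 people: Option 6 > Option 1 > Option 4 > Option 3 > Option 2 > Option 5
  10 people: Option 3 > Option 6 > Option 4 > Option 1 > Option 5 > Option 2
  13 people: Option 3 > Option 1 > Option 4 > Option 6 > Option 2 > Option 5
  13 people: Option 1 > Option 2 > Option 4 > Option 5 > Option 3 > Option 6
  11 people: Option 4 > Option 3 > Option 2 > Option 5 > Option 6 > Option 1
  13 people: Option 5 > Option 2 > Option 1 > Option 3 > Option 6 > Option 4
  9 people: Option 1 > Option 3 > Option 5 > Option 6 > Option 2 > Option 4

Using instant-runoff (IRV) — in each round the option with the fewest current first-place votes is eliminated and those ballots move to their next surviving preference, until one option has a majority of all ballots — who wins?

Option 1

Round 1: Option 1 22, Option 2 0, Option 3 37, Option 4 11, Option 5 13, Option 6 14. Option 2 eliminated.
Round 2: Option 1 22, Option 3 37, Option 4 11, Option 5 13, Option 6 14. Option 4 eliminated.
Round 3: Option 1 22, Option 3 48, Option 5 13, Option 6 14. Option 5 eliminated.
Round 4: Option 1 35, Option 3 48, Option 6 14. Option 6 eliminated.
Round 5: Option 1 49, Option 3 48. Option 1 has a majority (≥49).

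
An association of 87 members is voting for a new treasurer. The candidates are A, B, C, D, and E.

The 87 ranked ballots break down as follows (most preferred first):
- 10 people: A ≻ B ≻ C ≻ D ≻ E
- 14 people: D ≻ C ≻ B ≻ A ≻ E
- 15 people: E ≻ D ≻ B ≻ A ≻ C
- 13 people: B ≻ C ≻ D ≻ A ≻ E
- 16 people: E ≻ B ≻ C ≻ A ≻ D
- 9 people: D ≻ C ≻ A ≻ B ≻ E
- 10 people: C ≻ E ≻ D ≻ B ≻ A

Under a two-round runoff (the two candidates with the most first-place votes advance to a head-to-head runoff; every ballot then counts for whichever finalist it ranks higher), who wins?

D

Round 1 first-place votes: A 10, B 13, C 10, D 23, E 31. E and D advance.
Runoff: E is ranked above D on 41 ballots, D above E on 46.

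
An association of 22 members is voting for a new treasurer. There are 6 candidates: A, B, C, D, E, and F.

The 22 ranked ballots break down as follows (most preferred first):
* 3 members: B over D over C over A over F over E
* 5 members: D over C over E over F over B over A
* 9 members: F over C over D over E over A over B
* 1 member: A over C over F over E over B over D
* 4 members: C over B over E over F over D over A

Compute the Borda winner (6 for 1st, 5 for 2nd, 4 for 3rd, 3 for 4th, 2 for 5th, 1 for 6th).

C

A: 3×3 + 5×1 + 9×2 + 1×6 + 4×1 = 42
B: 3×6 + 5×2 + 9×1 + 1×2 + 4×5 = 59
C: 3×4 + 5×5 + 9×5 + 1×5 + 4×6 = 111
D: 3×5 + 5×6 + 9×4 + 1×1 + 4×2 = 90
E: 3×1 + 5×4 + 9×3 + 1×3 + 4×4 = 69
F: 3×2 + 5×3 + 9×6 + 1×4 + 4×3 = 91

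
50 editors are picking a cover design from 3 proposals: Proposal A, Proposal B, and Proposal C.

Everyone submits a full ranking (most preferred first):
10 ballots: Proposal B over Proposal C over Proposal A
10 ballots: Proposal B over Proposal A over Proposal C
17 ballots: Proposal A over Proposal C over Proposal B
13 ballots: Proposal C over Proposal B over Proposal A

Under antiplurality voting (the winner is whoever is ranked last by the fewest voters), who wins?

Last-place votes: Proposal A 23, Proposal B 17, Proposal C 10.

Proposal C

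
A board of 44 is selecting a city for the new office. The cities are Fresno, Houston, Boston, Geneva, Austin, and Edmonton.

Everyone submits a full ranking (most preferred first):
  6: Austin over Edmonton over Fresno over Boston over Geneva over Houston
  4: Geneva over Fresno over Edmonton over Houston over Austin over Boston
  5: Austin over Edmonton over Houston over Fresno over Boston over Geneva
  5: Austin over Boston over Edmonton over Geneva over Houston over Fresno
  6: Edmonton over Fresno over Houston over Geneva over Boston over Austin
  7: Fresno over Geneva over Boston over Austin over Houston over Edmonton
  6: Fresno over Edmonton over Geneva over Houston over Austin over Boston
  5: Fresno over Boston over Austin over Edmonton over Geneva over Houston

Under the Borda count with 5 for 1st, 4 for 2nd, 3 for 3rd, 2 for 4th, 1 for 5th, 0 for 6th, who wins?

Fresno: 6×3 + 4×4 + 5×2 + 5×0 + 6×4 + 7×5 + 6×5 + 5×5 = 158
Houston: 6×0 + 4×2 + 5×3 + 5×1 + 6×3 + 7×1 + 6×2 + 5×0 = 65
Boston: 6×2 + 4×0 + 5×1 + 5×4 + 6×1 + 7×3 + 6×0 + 5×4 = 84
Geneva: 6×1 + 4×5 + 5×0 + 5×2 + 6×2 + 7×4 + 6×3 + 5×1 = 99
Austin: 6×5 + 4×1 + 5×5 + 5×5 + 6×0 + 7×2 + 6×1 + 5×3 = 119
Edmonton: 6×4 + 4×3 + 5×4 + 5×3 + 6×5 + 7×0 + 6×4 + 5×2 = 135

Fresno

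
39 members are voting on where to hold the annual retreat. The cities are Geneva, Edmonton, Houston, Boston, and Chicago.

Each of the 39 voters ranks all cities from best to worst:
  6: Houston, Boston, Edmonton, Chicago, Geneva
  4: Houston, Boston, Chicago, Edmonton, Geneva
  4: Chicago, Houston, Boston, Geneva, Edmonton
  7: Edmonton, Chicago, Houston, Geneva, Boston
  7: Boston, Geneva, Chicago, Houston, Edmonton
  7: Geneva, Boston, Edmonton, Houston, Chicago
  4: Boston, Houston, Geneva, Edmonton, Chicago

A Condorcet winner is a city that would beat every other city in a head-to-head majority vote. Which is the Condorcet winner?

Houston vs Geneva: 25–14
Houston vs Edmonton: 25–14
Houston vs Boston: 21–18
Houston vs Chicago: 21–18
Houston beats every other city.

Houston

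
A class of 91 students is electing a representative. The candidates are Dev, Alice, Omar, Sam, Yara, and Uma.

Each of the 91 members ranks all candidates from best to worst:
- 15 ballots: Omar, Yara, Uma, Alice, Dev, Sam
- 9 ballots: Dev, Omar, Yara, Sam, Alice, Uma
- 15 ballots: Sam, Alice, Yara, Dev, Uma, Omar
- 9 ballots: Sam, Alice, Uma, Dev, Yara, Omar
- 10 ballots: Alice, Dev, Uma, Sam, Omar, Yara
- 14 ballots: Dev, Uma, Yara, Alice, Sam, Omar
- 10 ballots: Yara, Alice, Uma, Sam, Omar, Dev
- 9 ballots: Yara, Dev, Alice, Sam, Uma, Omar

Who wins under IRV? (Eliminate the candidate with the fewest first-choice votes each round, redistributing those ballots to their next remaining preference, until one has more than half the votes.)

Yara

Round 1: Dev 23, Alice 10, Omar 15, Sam 24, Yara 19, Uma 0. Uma eliminated.
Round 2: Dev 23, Alice 10, Omar 15, Sam 24, Yara 19. Alice eliminated.
Round 3: Dev 33, Omar 15, Sam 24, Yara 19. Omar eliminated.
Round 4: Dev 33, Sam 24, Yara 34. Sam eliminated.
Round 5: Dev 42, Yara 49. Yara has a majority (≥46).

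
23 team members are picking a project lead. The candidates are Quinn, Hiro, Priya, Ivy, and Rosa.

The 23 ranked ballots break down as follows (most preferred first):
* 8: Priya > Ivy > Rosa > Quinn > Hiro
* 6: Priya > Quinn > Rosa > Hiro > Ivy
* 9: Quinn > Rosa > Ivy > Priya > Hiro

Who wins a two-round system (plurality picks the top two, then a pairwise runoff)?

Priya

Round 1 first-place votes: Quinn 9, Hiro 0, Priya 14, Ivy 0, Rosa 0. Priya and Quinn advance.
Runoff: Priya is ranked above Quinn on 14 ballots, Quinn above Priya on 9.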